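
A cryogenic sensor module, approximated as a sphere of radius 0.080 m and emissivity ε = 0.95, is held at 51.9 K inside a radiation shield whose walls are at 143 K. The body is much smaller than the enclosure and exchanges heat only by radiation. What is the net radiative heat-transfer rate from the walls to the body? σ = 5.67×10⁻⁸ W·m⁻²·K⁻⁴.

For a small grey body in a large enclosure: P_net = εσA(T_body⁴ − T_wall⁴).
A = 4πr² = 0.08042 m²; T_body⁴ − T_wall⁴ = 7.256×10⁶ − 4.182×10⁸ = -4.109×10⁸ K⁴.
|P_net| = 0.95·5.67×10⁻⁸·0.08042·4.109×10⁸.

P_net ≈ 1.78 W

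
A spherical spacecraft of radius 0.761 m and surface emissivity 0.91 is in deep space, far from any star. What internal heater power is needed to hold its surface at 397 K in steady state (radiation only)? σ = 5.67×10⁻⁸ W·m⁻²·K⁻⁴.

P ≈ 9330 W

P = εσ·4πr²·T⁴.
4πr² = 7.277 m²; T⁴ = 2.484×10¹⁰ K⁴.
P = 0.91·5.67×10⁻⁸·7.277·2.484×10¹⁰.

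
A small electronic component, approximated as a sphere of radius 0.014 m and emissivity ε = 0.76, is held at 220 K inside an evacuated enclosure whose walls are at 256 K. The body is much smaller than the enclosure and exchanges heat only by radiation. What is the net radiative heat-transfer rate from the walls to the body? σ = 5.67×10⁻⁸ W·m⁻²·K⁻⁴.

For a small grey body in a large enclosure: P_net = εσA(T_body⁴ − T_wall⁴).
A = 4πr² = 0.002463 m²; T_body⁴ − T_wall⁴ = 2.343×10⁹ − 4.295×10⁹ = -1.952×10⁹ K⁴.
|P_net| = 0.76·5.67×10⁻⁸·0.002463·1.952×10⁹.

P_net ≈ 0.207 W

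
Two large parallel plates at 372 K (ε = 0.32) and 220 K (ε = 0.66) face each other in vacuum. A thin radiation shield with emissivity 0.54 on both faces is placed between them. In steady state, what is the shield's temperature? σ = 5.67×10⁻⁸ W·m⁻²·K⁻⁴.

In steady state the net flux on the hot side equals that on the cold side.
σ(T₁⁴−T_s⁴)/D₁ = σ(T_s⁴−T₂⁴)/D₂, with D₁ = 1/ε₁+1/ε_s−1 = 3.977, D₂ = 1/ε_s+1/ε₂−1 = 2.367.
Solve for T_s⁴: T_s⁴ = (D₂·T₁⁴ + D₁·T₂⁴)/(D₁+D₂) = 8.614×10⁹ K⁴.

T_s ≈ 305 K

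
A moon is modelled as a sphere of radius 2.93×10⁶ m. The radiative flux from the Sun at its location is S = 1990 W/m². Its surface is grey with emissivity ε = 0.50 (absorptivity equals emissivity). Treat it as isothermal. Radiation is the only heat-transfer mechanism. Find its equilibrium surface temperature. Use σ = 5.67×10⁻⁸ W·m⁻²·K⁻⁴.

T ≈ 306 K

At equilibrium, absorbed power = emitted power.
Absorbing cross-section = πr² = 2.697×10¹³ m²; emitting surface = 4πr² = 1.079×10¹⁴ m² (ratio 4).
εS·A_cross = εσ·A_surf·T⁴  ⇒  T⁴ = S/(4σ)   (ε cancels).
T⁴ = 1990/(4·5.67×10⁻⁸) = 8.774×10⁹ K⁴.
T = (8.774×10⁹)^(1/4).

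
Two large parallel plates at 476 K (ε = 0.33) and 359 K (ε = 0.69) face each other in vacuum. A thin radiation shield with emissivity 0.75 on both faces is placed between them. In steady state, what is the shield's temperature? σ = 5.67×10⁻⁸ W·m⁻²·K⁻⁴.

T_s ≈ 411 K

In steady state the net flux on the hot side equals that on the cold side.
σ(T₁⁴−T_s⁴)/D₁ = σ(T_s⁴−T₂⁴)/D₂, with D₁ = 1/ε₁+1/ε_s−1 = 3.364, D₂ = 1/ε_s+1/ε₂−1 = 1.783.
Solve for T_s⁴: T_s⁴ = (D₂·T₁⁴ + D₁·T₂⁴)/(D₁+D₂) = 2.864×10¹⁰ K⁴.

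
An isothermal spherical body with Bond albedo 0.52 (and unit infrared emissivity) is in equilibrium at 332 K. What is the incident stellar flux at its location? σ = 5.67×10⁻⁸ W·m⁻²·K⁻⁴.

S ≈ 5740 W/m²

(1−a)S·πr² = σ·4πr²·T⁴ ⇒ S = 4σT⁴/(1−a).
S = 4·5.67×10⁻⁸·1.215×10¹⁰/0.480.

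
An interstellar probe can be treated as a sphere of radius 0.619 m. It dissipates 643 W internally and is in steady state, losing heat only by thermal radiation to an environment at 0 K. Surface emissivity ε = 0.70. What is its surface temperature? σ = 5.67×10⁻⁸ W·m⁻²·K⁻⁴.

T ≈ 241 K

Steady state: internal power = radiated power, P = εσA T⁴.
Radiating area A = 4πr² = 4.815 m².
T⁴ = P/(εσA) = 643/(0.70·5.67×10⁻⁸·4.815) = 3.365×10⁹ K⁴.
T = (3.365×10⁹)^(1/4).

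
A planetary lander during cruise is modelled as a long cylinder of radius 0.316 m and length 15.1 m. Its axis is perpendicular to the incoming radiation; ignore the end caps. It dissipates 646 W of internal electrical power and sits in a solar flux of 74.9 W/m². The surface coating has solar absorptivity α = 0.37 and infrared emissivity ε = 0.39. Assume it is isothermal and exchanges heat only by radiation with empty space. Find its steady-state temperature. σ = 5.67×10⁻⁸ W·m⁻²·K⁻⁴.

T ≈ 193 K

At steady state, absorbed solar power + internal power = radiated power.
Absorbed: α·S·A_cross = 0.37·74.9·9.543 = 264.5 W (cross-section 2rL).
Total input = 264.5 + 646 = 910.5 W.
Radiated: εσ·A_surf·T⁴ with A_surf = 2πrL = 29.98 m².
T⁴ = 910.5/(0.39·5.67×10⁻⁸·29.98) = 1.373×10⁹ K⁴.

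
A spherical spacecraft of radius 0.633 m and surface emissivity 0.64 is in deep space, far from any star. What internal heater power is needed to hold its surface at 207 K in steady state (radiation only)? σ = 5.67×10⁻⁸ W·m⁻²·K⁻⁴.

P ≈ 335 W

P = εσ·4πr²·T⁴.
4πr² = 5.035 m²; T⁴ = 1.836×10⁹ K⁴.
P = 0.64·5.67×10⁻⁸·5.035·1.836×10⁹.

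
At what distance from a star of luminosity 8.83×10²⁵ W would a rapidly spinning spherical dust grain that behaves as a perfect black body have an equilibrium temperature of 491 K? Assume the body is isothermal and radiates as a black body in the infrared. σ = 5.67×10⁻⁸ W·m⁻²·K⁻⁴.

d ≈ 2.31×10¹⁰ m

For an isothermal black-emitting sphere, (1−a)S·πr² = σ·4πr²·T⁴ ⇒ S = 4σT⁴/(1−a).
S = 4·5.67×10⁻⁸·(491)⁴/1.00 = 13180 W/m².
Flux falls as S = L/(4πd²), so d = √(L/(4πS)) = √(8.83×10²⁵/(4π·13180)).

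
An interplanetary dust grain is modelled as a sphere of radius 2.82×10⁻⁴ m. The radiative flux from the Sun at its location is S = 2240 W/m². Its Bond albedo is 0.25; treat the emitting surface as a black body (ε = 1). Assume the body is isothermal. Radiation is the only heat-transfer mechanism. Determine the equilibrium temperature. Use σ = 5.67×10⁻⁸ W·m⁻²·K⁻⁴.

At equilibrium, absorbed power = emitted power.
Absorbing cross-section = πr² = 2.498×10⁻⁷ m²; emitting surface = 4πr² = 9.993×10⁻⁷ m² (ratio 4).
(1−a)S·A_cross = εσ·A_surf·T⁴  ⇒  T⁴ = (1−a)S/(4σ).
T⁴ = 0.750·2240/(4·5.67×10⁻⁸) = 7.407×10⁹ K⁴.
T = (7.407×10⁹)^(1/4).

T ≈ 293 K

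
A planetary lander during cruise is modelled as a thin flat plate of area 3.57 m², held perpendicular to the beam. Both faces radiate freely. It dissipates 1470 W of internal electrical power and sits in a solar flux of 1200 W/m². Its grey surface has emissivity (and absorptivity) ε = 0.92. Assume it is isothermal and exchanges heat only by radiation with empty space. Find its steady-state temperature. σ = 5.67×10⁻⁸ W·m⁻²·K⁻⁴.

T ≈ 347 K

At steady state, absorbed solar power + internal power = radiated power.
Absorbed: α·S·A_cross = 0.92·1200·3.570 = 3941 W (cross-section A).
Total input = 3941 + 1470 = 5411 W.
Radiated: εσ·A_surf·T⁴ with A_surf = 2A = 7.140 m².
T⁴ = 5411/(0.92·5.67×10⁻⁸·7.140) = 1.453×10¹⁰ K⁴.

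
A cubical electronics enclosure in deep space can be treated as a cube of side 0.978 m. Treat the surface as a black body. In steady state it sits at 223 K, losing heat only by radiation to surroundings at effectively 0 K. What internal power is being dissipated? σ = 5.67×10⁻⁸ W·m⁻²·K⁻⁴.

P ≈ 805 W

Steady state: P = εσA T⁴.
A = 6L² = 5.739 m²; T⁴ = (223)⁴ = 2.473×10⁹ K⁴.
P = 1.0 × 5.67×10⁻⁸ × 5.739 × 2.473×10⁹.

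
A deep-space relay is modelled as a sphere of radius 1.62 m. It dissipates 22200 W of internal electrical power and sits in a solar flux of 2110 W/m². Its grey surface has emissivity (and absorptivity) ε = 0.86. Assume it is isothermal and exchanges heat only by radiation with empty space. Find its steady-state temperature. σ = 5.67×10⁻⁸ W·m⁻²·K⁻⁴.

At steady state, absorbed solar power + internal power = radiated power.
Absorbed: α·S·A_cross = 0.86·2110·8.245 = 14960 W (cross-section πr²).
Total input = 14960 + 22200 = 37160 W.
Radiated: εσ·A_surf·T⁴ with A_surf = 4πr² = 32.98 m².
T⁴ = 37160/(0.86·5.67×10⁻⁸·32.98) = 2.311×10¹⁰ K⁴.

T ≈ 390 K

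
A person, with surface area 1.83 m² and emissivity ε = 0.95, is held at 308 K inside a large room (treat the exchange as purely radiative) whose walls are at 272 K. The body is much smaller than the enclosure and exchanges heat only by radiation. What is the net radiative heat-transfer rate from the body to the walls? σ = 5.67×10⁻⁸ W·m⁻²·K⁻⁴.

P_net ≈ 348 W

For a small grey body in a large enclosure: P_net = εσA(T_body⁴ − T_wall⁴).
A = 1.83 m²; T_body⁴ − T_wall⁴ = 8.999×10⁹ − 5.474×10⁹ = 3.526×10⁹ K⁴.
|P_net| = 0.95·5.67×10⁻⁸·1.830·3.526×10⁹.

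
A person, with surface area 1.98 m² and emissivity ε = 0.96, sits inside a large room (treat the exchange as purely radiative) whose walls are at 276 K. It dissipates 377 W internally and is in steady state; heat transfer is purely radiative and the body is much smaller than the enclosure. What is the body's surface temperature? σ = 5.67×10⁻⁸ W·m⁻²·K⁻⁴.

For a small grey body in a large enclosure, net radiated power = εσA(T⁴ − T_w⁴).
Steady state: P = εσA(T⁴ − T_w⁴) with A = 1.98 m².
T⁴ = P/(εσA) + T_w⁴ = 377/(0.96·5.67×10⁻⁸·1.980) + (276)⁴
    = 3.498×10⁹ + 5.803×10⁹ = 9.301×10⁹ K⁴.

T ≈ 311 K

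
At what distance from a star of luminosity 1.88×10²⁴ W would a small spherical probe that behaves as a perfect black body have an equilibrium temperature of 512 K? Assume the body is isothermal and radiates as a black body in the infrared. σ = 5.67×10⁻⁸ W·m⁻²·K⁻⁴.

d ≈ 3.10×10⁹ m

For an isothermal black-emitting sphere, (1−a)S·πr² = σ·4πr²·T⁴ ⇒ S = 4σT⁴/(1−a).
S = 4·5.67×10⁻⁸·(512)⁴/1.00 = 15590 W/m².
Flux falls as S = L/(4πd²), so d = √(L/(4πS)) = √(1.88×10²⁴/(4π·15590)).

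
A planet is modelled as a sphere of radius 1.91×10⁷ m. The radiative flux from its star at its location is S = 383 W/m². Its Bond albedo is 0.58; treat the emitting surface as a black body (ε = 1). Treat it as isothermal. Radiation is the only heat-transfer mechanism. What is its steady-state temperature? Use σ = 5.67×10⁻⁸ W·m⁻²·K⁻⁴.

At equilibrium, absorbed power = emitted power.
Absorbing cross-section = πr² = 1.146×10¹⁵ m²; emitting surface = 4πr² = 4.584×10¹⁵ m² (ratio 4).
(1−a)S·A_cross = εσ·A_surf·T⁴  ⇒  T⁴ = (1−a)S/(4σ).
T⁴ = 0.420·383/(4·5.67×10⁻⁸) = 7.093×10⁸ K⁴.
T = (7.093×10⁸)^(1/4).

T ≈ 163 K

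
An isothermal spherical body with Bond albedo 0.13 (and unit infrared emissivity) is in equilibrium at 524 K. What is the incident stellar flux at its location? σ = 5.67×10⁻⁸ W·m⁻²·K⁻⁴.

S ≈ 19700 W/m²

(1−a)S·πr² = σ·4πr²·T⁴ ⇒ S = 4σT⁴/(1−a).
S = 4·5.67×10⁻⁸·7.539×10¹⁰/0.870.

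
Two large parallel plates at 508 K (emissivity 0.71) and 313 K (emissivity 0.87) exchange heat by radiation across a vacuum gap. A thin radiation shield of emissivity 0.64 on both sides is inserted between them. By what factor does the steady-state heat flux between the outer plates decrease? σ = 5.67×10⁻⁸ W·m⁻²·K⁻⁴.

factor ≈ 2.36

Without shield: q₀ = σΔ(T⁴)/(1/ε₁+1/ε₂−1) with denominator 1.558.
With shield the two gaps are in series; the resistances add: (1/ε₁+1/ε_s−1)+(1/ε_s+1/ε₂−1) = 1.971+1.712 = 3.683.
Heat-flux ratio q₀/q = 3.683/1.558.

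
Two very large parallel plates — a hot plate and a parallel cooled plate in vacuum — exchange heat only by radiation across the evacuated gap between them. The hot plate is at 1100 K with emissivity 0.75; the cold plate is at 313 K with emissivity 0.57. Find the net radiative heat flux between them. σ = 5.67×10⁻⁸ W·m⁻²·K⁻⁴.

For two infinite grey parallel plates, q = σ(T₁⁴ − T₂⁴)/(1/ε₁ + 1/ε₂ − 1).
T₁⁴ − T₂⁴ = 1.464×10¹² − 9.598×10⁹ = 1.455×10¹² K⁴.
1/ε₁ + 1/ε₂ − 1 = 1.333 + 1.754 − 1 = 2.088.
q = 5.67×10⁻⁸ × 1.455×10¹² / 2.088.

q ≈ 39500 W/m²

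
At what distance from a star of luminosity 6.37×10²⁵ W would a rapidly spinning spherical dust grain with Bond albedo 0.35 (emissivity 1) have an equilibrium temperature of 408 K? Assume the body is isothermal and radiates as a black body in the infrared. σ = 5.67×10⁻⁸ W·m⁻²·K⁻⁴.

For an isothermal black-emitting sphere, (1−a)S·πr² = σ·4πr²·T⁴ ⇒ S = 4σT⁴/(1−a).
S = 4·5.67×10⁻⁸·(408)⁴/0.650 = 9669 W/m².
Flux falls as S = L/(4πd²), so d = √(L/(4πS)) = √(6.37×10²⁵/(4π·9669)).

d ≈ 2.29×10¹⁰ m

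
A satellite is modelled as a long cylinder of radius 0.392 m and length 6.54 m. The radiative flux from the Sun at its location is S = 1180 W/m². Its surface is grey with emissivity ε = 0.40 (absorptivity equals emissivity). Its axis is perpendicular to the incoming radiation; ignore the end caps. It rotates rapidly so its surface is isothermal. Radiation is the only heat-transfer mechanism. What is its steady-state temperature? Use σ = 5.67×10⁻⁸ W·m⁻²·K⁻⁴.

T ≈ 285 K

At equilibrium, absorbed power = emitted power.
Absorbing cross-section = 2rL = 5.127 m²; emitting surface = 2πrL = 16.11 m² (ratio π).
εS·A_cross = εσ·A_surf·T⁴  ⇒  T⁴ = S/(πσ)   (ε cancels).
T⁴ = 1180/(π·5.67×10⁻⁸) = 6.624×10⁹ K⁴.
T = (6.624×10⁹)^(1/4).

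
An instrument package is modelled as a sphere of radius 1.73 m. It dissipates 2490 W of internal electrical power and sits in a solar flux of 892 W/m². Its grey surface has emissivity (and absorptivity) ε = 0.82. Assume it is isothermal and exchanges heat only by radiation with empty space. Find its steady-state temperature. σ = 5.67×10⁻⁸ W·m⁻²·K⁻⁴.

At steady state, absorbed solar power + internal power = radiated power.
Absorbed: α·S·A_cross = 0.82·892·9.402 = 6877 W (cross-section πr²).
Total input = 6877 + 2490 = 9367 W.
Radiated: εσ·A_surf·T⁴ with A_surf = 4πr² = 37.61 m².
T⁴ = 9367/(0.82·5.67×10⁻⁸·37.61) = 5.357×10⁹ K⁴.

T ≈ 271 K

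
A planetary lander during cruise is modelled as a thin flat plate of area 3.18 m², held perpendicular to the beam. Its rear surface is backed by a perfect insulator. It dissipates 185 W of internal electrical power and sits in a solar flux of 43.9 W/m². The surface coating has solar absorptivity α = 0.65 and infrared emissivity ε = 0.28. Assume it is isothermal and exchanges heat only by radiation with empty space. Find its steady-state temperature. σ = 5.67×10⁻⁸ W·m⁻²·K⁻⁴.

T ≈ 272 K

At steady state, absorbed solar power + internal power = radiated power.
Absorbed: α·S·A_cross = 0.65·43.9·3.180 = 90.74 W (cross-section A).
Total input = 90.74 + 185 = 275.7 W.
Radiated: εσ·A_surf·T⁴ with A_surf = A = 3.180 m².
T⁴ = 275.7/(0.28·5.67×10⁻⁸·3.180) = 5.462×10⁹ K⁴.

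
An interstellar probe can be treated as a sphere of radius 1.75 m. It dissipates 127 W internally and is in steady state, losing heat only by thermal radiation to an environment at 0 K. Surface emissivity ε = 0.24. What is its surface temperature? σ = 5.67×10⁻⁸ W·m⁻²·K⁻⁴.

Steady state: internal power = radiated power, P = εσA T⁴.
Radiating area A = 4πr² = 38.48 m².
T⁴ = P/(εσA) = 127/(0.24·5.67×10⁻⁸·38.48) = 2.425×10⁸ K⁴.
T = (2.425×10⁸)^(1/4).

T ≈ 125 K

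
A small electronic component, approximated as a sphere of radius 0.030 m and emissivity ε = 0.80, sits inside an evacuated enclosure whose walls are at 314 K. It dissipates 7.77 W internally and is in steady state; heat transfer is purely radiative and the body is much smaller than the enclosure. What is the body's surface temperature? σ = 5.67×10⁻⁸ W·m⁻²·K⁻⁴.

For a small grey body in a large enclosure, net radiated power = εσA(T⁴ − T_w⁴).
Steady state: P = εσA(T⁴ − T_w⁴) with A = 4πr² = 0.01131 m².
T⁴ = P/(εσA) + T_w⁴ = 7.77/(0.80·5.67×10⁻⁸·0.01131) + (314)⁴
    = 1.515×10¹⁰ + 9.721×10⁹ = 2.487×10¹⁰ K⁴.

T ≈ 397 K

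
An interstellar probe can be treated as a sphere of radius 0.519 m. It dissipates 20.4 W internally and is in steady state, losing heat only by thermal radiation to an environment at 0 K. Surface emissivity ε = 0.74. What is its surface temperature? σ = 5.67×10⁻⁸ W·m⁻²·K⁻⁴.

Steady state: internal power = radiated power, P = εσA T⁴.
Radiating area A = 4πr² = 3.385 m².
T⁴ = P/(εσA) = 20.4/(0.74·5.67×10⁻⁸·3.385) = 1.436×10⁸ K⁴.
T = (1.436×10⁸)^(1/4).

T ≈ 109 K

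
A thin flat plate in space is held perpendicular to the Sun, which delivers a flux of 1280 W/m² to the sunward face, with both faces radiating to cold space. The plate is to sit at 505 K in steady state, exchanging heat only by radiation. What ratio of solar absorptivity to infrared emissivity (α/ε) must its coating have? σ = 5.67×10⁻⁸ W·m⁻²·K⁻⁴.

α/ε ≈ 5.76

Balance: αS·A = εσ·2A·T⁴ ⇒ α/ε = 2σT⁴/S.
α/ε = 2·5.67×10⁻⁸·(505)⁴/1280 = 2·5.67×10⁻⁸·6.504×10¹⁰/1280.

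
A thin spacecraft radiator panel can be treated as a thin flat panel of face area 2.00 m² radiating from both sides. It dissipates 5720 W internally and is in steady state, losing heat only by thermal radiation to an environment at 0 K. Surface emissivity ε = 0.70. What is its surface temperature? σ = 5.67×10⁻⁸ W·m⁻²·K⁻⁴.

T ≈ 436 K

Steady state: internal power = radiated power, P = εσA T⁴.
Radiating area A = 2·2.00 = 4.000 m².
T⁴ = P/(εσA) = 5720/(0.70·5.67×10⁻⁸·4.000) = 3.603×10¹⁰ K⁴.
T = (3.603×10¹⁰)^(1/4).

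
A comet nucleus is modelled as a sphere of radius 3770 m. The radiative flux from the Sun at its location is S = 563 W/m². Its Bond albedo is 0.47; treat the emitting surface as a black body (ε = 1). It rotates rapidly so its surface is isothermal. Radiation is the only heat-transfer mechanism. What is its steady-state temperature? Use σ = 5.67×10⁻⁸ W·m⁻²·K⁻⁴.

At equilibrium, absorbed power = emitted power.
Absorbing cross-section = πr² = 4.465×10⁷ m²; emitting surface = 4πr² = 1.786×10⁸ m² (ratio 4).
(1−a)S·A_cross = εσ·A_surf·T⁴  ⇒  T⁴ = (1−a)S/(4σ).
T⁴ = 0.530·563/(4·5.67×10⁻⁸) = 1.316×10⁹ K⁴.
T = (1.316×10⁹)^(1/4).

T ≈ 190 K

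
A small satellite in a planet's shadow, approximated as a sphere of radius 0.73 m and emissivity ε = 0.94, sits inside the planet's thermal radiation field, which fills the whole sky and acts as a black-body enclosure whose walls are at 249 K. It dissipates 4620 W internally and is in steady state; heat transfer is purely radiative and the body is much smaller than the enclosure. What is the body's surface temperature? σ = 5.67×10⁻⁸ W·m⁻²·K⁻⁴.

T ≈ 360 K

For a small grey body in a large enclosure, net radiated power = εσA(T⁴ − T_w⁴).
Steady state: P = εσA(T⁴ − T_w⁴) with A = 4πr² = 6.697 m².
T⁴ = P/(εσA) + T_w⁴ = 4620/(0.94·5.67×10⁻⁸·6.697) + (249)⁴
    = 1.294×10¹⁰ + 3.844×10⁹ = 1.679×10¹⁰ K⁴.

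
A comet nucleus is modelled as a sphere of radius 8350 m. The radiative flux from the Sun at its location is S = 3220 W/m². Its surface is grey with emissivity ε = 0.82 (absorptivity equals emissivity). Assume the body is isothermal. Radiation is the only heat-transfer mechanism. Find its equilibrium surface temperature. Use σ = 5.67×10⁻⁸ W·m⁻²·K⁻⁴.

T ≈ 345 K

At equilibrium, absorbed power = emitted power.
Absorbing cross-section = πr² = 2.190×10⁸ m²; emitting surface = 4πr² = 8.762×10⁸ m² (ratio 4).
εS·A_cross = εσ·A_surf·T⁴  ⇒  T⁴ = S/(4σ)   (ε cancels).
T⁴ = 3220/(4·5.67×10⁻⁸) = 1.420×10¹⁰ K⁴.
T = (1.420×10¹⁰)^(1/4).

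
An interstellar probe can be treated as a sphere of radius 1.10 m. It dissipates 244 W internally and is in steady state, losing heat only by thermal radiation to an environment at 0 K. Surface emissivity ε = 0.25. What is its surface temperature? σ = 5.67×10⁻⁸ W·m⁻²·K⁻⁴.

T ≈ 183 K

Steady state: internal power = radiated power, P = εσA T⁴.
Radiating area A = 4πr² = 15.21 m².
T⁴ = P/(εσA) = 244/(0.25·5.67×10⁻⁸·15.21) = 1.132×10⁹ K⁴.
T = (1.132×10⁹)^(1/4).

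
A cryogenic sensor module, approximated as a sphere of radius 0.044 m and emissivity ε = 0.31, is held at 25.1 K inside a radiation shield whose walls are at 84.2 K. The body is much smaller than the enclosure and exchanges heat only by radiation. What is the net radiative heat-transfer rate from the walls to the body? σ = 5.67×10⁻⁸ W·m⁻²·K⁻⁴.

For a small grey body in a large enclosure: P_net = εσA(T_body⁴ − T_wall⁴).
A = 4πr² = 0.02433 m²; T_body⁴ − T_wall⁴ = 3.969×10⁵ − 5.026×10⁷ = -4.987×10⁷ K⁴.
|P_net| = 0.31·5.67×10⁻⁸·0.02433·4.987×10⁷.

P_net ≈ 0.0213 W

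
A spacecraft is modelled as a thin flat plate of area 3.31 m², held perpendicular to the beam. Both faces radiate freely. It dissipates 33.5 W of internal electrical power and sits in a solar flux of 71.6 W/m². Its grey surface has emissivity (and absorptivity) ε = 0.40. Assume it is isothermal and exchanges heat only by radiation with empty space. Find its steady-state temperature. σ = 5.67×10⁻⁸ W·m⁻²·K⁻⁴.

At steady state, absorbed solar power + internal power = radiated power.
Absorbed: α·S·A_cross = 0.40·71.6·3.310 = 94.80 W (cross-section A).
Total input = 94.80 + 33.5 = 128.3 W.
Radiated: εσ·A_surf·T⁴ with A_surf = 2A = 6.620 m².
T⁴ = 128.3/(0.40·5.67×10⁻⁸·6.620) = 8.545×10⁸ K⁴.

T ≈ 171 K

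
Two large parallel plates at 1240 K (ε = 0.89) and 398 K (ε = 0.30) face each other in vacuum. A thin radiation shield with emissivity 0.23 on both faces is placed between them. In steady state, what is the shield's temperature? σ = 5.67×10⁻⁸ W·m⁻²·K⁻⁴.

In steady state the net flux on the hot side equals that on the cold side.
σ(T₁⁴−T_s⁴)/D₁ = σ(T_s⁴−T₂⁴)/D₂, with D₁ = 1/ε₁+1/ε_s−1 = 4.471, D₂ = 1/ε_s+1/ε₂−1 = 6.681.
Solve for T_s⁴: T_s⁴ = (D₂·T₁⁴ + D₁·T₂⁴)/(D₁+D₂) = 1.426×10¹² K⁴.

T_s ≈ 1090 K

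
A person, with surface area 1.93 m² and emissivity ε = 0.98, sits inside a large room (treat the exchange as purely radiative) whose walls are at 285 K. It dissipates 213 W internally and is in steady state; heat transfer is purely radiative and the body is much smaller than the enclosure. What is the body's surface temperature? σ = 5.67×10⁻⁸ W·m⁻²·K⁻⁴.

T ≈ 304 K

For a small grey body in a large enclosure, net radiated power = εσA(T⁴ − T_w⁴).
Steady state: P = εσA(T⁴ − T_w⁴) with A = 1.93 m².
T⁴ = P/(εσA) + T_w⁴ = 213/(0.98·5.67×10⁻⁸·1.930) + (285)⁴
    = 1.986×10⁹ + 6.598×10⁹ = 8.584×10⁹ K⁴.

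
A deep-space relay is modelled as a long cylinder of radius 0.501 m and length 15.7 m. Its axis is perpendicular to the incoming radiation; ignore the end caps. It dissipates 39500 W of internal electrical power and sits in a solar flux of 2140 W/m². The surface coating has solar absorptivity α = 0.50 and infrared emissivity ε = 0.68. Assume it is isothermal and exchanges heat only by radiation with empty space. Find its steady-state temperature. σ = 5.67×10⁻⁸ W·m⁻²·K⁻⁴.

T ≈ 415 K

At steady state, absorbed solar power + internal power = radiated power.
Absorbed: α·S·A_cross = 0.50·2140·15.73 = 16830 W (cross-section 2rL).
Total input = 16830 + 39500 = 56330 W.
Radiated: εσ·A_surf·T⁴ with A_surf = 2πrL = 49.42 m².
T⁴ = 56330/(0.68·5.67×10⁻⁸·49.42) = 2.956×10¹⁰ K⁴.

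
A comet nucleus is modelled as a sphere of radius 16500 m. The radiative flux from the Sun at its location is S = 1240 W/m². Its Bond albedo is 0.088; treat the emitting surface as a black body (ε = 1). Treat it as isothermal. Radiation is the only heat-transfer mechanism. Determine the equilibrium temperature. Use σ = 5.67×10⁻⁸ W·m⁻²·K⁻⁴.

T ≈ 266 K

At equilibrium, absorbed power = emitted power.
Absorbing cross-section = πr² = 8.553×10⁸ m²; emitting surface = 4πr² = 3.421×10⁹ m² (ratio 4).
(1−a)S·A_cross = εσ·A_surf·T⁴  ⇒  T⁴ = (1−a)S/(4σ).
T⁴ = 0.912·1240/(4·5.67×10⁻⁸) = 4.986×10⁹ K⁴.
T = (4.986×10⁹)^(1/4).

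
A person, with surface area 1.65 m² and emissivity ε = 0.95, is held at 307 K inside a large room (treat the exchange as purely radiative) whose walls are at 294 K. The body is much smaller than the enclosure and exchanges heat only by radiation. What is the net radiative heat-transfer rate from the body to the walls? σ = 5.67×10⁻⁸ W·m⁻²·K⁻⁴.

P_net ≈ 125 W

For a small grey body in a large enclosure: P_net = εσA(T_body⁴ − T_wall⁴).
A = 1.65 m²; T_body⁴ − T_wall⁴ = 8.883×10⁹ − 7.471×10⁹ = 1.412×10⁹ K⁴.
|P_net| = 0.95·5.67×10⁻⁸·1.650·1.412×10⁹.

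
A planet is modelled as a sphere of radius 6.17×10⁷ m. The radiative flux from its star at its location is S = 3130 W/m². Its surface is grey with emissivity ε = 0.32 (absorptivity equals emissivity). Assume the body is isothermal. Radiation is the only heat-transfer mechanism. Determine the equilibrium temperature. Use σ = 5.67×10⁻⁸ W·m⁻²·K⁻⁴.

At equilibrium, absorbed power = emitted power.
Absorbing cross-section = πr² = 1.196×10¹⁶ m²; emitting surface = 4πr² = 4.784×10¹⁶ m² (ratio 4).
εS·A_cross = εσ·A_surf·T⁴  ⇒  T⁴ = S/(4σ)   (ε cancels).
T⁴ = 3130/(4·5.67×10⁻⁸) = 1.380×10¹⁰ K⁴.
T = (1.380×10¹⁰)^(1/4).

T ≈ 343 K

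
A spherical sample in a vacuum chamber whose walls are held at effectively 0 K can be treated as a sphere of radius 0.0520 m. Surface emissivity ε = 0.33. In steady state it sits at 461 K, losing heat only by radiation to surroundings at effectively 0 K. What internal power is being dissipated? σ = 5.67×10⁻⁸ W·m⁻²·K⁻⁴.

Steady state: P = εσA T⁴.
A = 4πr² = 0.03398 m²; T⁴ = (461)⁴ = 4.517×10¹⁰ K⁴.
P = 0.33 × 5.67×10⁻⁸ × 0.03398 × 4.517×10¹⁰.

P ≈ 28.7 W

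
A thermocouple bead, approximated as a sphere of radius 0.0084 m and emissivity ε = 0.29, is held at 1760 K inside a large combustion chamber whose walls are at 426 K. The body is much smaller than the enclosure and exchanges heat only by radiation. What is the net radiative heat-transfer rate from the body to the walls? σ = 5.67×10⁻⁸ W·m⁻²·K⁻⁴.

For a small grey body in a large enclosure: P_net = εσA(T_body⁴ − T_wall⁴).
A = 4πr² = 8.867×10⁻⁴ m²; T_body⁴ − T_wall⁴ = 9.595×10¹² − 3.293×10¹⁰ = 9.562×10¹² K⁴.
|P_net| = 0.29·5.67×10⁻⁸·8.867×10⁻⁴·9.562×10¹².

P_net ≈ 139 W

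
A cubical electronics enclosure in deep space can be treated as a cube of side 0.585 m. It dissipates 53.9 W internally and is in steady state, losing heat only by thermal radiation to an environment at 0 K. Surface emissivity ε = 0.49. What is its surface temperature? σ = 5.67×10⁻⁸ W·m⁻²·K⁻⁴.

T ≈ 175 K

Steady state: internal power = radiated power, P = εσA T⁴.
Radiating area A = 6L² = 2.053 m².
T⁴ = P/(εσA) = 53.9/(0.49·5.67×10⁻⁸·2.053) = 9.448×10⁸ K⁴.
T = (9.448×10⁸)^(1/4).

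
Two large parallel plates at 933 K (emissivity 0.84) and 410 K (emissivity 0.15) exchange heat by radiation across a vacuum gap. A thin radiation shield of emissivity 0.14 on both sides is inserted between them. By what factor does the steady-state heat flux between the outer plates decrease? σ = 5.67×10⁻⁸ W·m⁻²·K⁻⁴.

Without shield: q₀ = σΔ(T⁴)/(1/ε₁+1/ε₂−1) with denominator 6.857.
With shield the two gaps are in series; the resistances add: (1/ε₁+1/ε_s−1)+(1/ε_s+1/ε₂−1) = 7.333+12.81 = 20.14.
Heat-flux ratio q₀/q = 20.14/6.857.

factor ≈ 2.94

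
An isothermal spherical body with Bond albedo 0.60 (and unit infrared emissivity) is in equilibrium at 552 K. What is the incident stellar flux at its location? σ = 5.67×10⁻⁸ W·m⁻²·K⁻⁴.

(1−a)S·πr² = σ·4πr²·T⁴ ⇒ S = 4σT⁴/(1−a).
S = 4·5.67×10⁻⁸·9.284×10¹⁰/0.400.

S ≈ 52600 W/m²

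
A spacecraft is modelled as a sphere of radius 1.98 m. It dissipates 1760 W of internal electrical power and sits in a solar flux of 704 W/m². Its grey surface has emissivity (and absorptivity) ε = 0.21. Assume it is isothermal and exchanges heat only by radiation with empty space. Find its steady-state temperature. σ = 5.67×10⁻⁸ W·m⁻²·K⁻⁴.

At steady state, absorbed solar power + internal power = radiated power.
Absorbed: α·S·A_cross = 0.21·704·12.32 = 1821 W (cross-section πr²).
Total input = 1821 + 1760 = 3581 W.
Radiated: εσ·A_surf·T⁴ with A_surf = 4πr² = 49.27 m².
T⁴ = 3581/(0.21·5.67×10⁻⁸·49.27) = 6.104×10⁹ K⁴.

T ≈ 280 K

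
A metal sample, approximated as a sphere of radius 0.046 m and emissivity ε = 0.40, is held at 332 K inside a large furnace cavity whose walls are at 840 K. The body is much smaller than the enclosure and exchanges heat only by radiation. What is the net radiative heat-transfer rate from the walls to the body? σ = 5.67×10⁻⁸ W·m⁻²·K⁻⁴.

For a small grey body in a large enclosure: P_net = εσA(T_body⁴ − T_wall⁴).
A = 4πr² = 0.02659 m²; T_body⁴ − T_wall⁴ = 1.215×10¹⁰ − 4.979×10¹¹ = -4.857×10¹¹ K⁴.
|P_net| = 0.40·5.67×10⁻⁸·0.02659·4.857×10¹¹.

P_net ≈ 293 W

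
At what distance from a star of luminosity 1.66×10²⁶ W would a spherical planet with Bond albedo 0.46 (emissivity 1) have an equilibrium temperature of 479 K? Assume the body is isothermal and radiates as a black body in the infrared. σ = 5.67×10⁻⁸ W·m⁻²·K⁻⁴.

d ≈ 2.44×10¹⁰ m

For an isothermal black-emitting sphere, (1−a)S·πr² = σ·4πr²·T⁴ ⇒ S = 4σT⁴/(1−a).
S = 4·5.67×10⁻⁸·(479)⁴/0.540 = 22110 W/m².
Flux falls as S = L/(4πd²), so d = √(L/(4πS)) = √(1.66×10²⁶/(4π·22110)).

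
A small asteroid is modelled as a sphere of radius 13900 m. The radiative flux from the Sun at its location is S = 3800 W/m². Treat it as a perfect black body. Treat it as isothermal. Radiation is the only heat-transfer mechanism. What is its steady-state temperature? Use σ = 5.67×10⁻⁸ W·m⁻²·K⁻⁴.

At equilibrium, absorbed power = emitted power.
Absorbing cross-section = πr² = 6.070×10⁸ m²; emitting surface = 4πr² = 2.428×10⁹ m² (ratio 4).
S·A_cross = εσ·A_surf·T⁴  ⇒  T⁴ = S/(4σ).
T⁴ = 1.00·3800/(4·5.67×10⁻⁸) = 1.675×10¹⁰ K⁴.
T = (1.675×10¹⁰)^(1/4).

T ≈ 360 K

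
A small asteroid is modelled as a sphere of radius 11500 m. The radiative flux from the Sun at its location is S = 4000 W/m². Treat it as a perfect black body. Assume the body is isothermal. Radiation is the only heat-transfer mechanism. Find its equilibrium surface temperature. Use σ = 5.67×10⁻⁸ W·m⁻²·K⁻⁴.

At equilibrium, absorbed power = emitted power.
Absorbing cross-section = πr² = 4.155×10⁸ m²; emitting surface = 4πr² = 1.662×10⁹ m² (ratio 4).
S·A_cross = εσ·A_surf·T⁴  ⇒  T⁴ = S/(4σ).
T⁴ = 1.00·4000/(4·5.67×10⁻⁸) = 1.764×10¹⁰ K⁴.
T = (1.764×10¹⁰)^(1/4).

T ≈ 364 K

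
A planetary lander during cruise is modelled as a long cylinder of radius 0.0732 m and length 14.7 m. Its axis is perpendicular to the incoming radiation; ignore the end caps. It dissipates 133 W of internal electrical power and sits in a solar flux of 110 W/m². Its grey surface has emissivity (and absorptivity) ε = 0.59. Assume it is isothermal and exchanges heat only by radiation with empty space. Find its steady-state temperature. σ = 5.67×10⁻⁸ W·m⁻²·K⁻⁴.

T ≈ 186 K

At steady state, absorbed solar power + internal power = radiated power.
Absorbed: α·S·A_cross = 0.59·110·2.152 = 139.7 W (cross-section 2rL).
Total input = 139.7 + 133 = 272.7 W.
Radiated: εσ·A_surf·T⁴ with A_surf = 2πrL = 6.761 m².
T⁴ = 272.7/(0.59·5.67×10⁻⁸·6.761) = 1.206×10⁹ K⁴.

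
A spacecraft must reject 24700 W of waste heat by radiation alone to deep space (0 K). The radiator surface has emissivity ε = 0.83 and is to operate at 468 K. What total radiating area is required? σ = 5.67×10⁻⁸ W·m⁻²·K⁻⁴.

A ≈ 10.9 m²

P = εσA T⁴ ⇒ A = P/(εσT⁴).
T⁴ = 4.797×10¹⁰ K⁴.
A = 24700/(0.83 × 5.67×10⁻⁸ × 4.797×10¹⁰).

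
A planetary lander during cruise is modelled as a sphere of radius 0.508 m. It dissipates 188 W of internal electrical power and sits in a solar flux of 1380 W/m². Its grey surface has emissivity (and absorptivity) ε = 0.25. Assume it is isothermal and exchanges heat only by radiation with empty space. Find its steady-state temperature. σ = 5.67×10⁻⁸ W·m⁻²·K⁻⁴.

T ≈ 318 K

At steady state, absorbed solar power + internal power = radiated power.
Absorbed: α·S·A_cross = 0.25·1380·0.8107 = 279.7 W (cross-section πr²).
Total input = 279.7 + 188 = 467.7 W.
Radiated: εσ·A_surf·T⁴ with A_surf = 4πr² = 3.243 m².
T⁴ = 467.7/(0.25·5.67×10⁻⁸·3.243) = 1.017×10¹⁰ K⁴.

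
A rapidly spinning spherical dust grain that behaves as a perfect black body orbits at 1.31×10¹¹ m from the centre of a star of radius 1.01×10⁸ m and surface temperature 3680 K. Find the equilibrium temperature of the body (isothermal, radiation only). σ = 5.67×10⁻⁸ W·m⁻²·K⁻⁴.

The star's surface emits σT_*⁴; at distance d the flux is S = σT_*⁴(R_*/d)².
S = 5.67×10⁻⁸·(3680)⁴·(1.01×10⁸/1.31×10¹¹)² = 6.181 W/m².
For an isothermal sphere T⁴ = (1−a)S/(4σ) = 2.725×10⁷ K⁴.

T ≈ 72.3 K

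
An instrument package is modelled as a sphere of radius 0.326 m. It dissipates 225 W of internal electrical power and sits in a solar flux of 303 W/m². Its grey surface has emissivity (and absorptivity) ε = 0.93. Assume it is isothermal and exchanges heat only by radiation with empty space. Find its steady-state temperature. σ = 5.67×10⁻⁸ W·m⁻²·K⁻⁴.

At steady state, absorbed solar power + internal power = radiated power.
Absorbed: α·S·A_cross = 0.93·303·0.3339 = 94.08 W (cross-section πr²).
Total input = 94.08 + 225 = 319.1 W.
Radiated: εσ·A_surf·T⁴ with A_surf = 4πr² = 1.336 m².
T⁴ = 319.1/(0.93·5.67×10⁻⁸·1.336) = 4.531×10⁹ K⁴.

T ≈ 259 K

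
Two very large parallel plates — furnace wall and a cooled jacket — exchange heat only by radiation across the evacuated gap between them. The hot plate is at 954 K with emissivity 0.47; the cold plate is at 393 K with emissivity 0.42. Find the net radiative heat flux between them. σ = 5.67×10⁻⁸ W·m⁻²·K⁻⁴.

For two infinite grey parallel plates, q = σ(T₁⁴ − T₂⁴)/(1/ε₁ + 1/ε₂ − 1).
T₁⁴ − T₂⁴ = 8.283×10¹¹ − 2.385×10¹⁰ = 8.045×10¹¹ K⁴.
1/ε₁ + 1/ε₂ − 1 = 2.128 + 2.381 − 1 = 3.509.
q = 5.67×10⁻⁸ × 8.045×10¹¹ / 3.509.

q ≈ 13000 W/m²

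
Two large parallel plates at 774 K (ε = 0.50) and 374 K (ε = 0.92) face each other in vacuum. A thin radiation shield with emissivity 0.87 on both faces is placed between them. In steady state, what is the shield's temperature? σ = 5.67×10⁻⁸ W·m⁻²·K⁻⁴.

T_s ≈ 615 K

In steady state the net flux on the hot side equals that on the cold side.
σ(T₁⁴−T_s⁴)/D₁ = σ(T_s⁴−T₂⁴)/D₂, with D₁ = 1/ε₁+1/ε_s−1 = 2.149, D₂ = 1/ε_s+1/ε₂−1 = 1.236.
Solve for T_s⁴: T_s⁴ = (D₂·T₁⁴ + D₁·T₂⁴)/(D₁+D₂) = 1.435×10¹¹ K⁴.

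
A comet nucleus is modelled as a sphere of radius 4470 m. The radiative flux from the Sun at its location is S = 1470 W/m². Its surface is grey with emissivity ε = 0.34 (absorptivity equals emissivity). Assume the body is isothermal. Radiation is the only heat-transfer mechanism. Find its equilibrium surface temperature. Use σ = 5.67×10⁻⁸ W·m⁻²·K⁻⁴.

At equilibrium, absorbed power = emitted power.
Absorbing cross-section = πr² = 6.277×10⁷ m²; emitting surface = 4πr² = 2.511×10⁸ m² (ratio 4).
εS·A_cross = εσ·A_surf·T⁴  ⇒  T⁴ = S/(4σ)   (ε cancels).
T⁴ = 1470/(4·5.67×10⁻⁸) = 6.481×10⁹ K⁴.
T = (6.481×10⁹)^(1/4).

T ≈ 284 K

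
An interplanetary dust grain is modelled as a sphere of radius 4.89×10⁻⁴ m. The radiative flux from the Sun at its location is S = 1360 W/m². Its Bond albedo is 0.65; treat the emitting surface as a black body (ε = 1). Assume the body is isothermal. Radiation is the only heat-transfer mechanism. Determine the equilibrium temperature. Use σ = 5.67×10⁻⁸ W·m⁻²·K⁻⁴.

At equilibrium, absorbed power = emitted power.
Absorbing cross-section = πr² = 7.512×10⁻⁷ m²; emitting surface = 4πr² = 3.005×10⁻⁶ m² (ratio 4).
(1−a)S·A_cross = εσ·A_surf·T⁴  ⇒  T⁴ = (1−a)S/(4σ).
T⁴ = 0.350·1360/(4·5.67×10⁻⁸) = 2.099×10⁹ K⁴.
T = (2.099×10⁹)^(1/4).

T ≈ 214 K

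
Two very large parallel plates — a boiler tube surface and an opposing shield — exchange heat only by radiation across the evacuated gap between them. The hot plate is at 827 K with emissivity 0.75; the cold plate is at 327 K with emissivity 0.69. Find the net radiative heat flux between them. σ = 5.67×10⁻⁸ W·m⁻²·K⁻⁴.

For two infinite grey parallel plates, q = σ(T₁⁴ − T₂⁴)/(1/ε₁ + 1/ε₂ − 1).
T₁⁴ − T₂⁴ = 4.678×10¹¹ − 1.143×10¹⁰ = 4.563×10¹¹ K⁴.
1/ε₁ + 1/ε₂ − 1 = 1.333 + 1.449 − 1 = 1.783.
q = 5.67×10⁻⁸ × 4.563×10¹¹ / 1.783.

q ≈ 14500 W/m²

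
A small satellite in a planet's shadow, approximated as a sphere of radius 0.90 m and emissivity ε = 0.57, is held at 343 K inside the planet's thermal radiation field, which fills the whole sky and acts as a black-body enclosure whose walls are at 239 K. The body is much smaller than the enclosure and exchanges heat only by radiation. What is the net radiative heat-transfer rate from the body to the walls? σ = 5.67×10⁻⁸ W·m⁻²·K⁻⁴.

P_net ≈ 3480 W

For a small grey body in a large enclosure: P_net = εσA(T_body⁴ − T_wall⁴).
A = 4πr² = 10.18 m²; T_body⁴ − T_wall⁴ = 1.384×10¹⁰ − 3.263×10⁹ = 1.058×10¹⁰ K⁴.
|P_net| = 0.57·5.67×10⁻⁸·10.18·1.058×10¹⁰.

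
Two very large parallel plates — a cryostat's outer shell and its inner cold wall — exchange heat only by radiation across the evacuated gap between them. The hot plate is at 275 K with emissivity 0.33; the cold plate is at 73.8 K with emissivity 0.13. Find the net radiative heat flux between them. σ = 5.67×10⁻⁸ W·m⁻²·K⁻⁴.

For two infinite grey parallel plates, q = σ(T₁⁴ − T₂⁴)/(1/ε₁ + 1/ε₂ − 1).
T₁⁴ − T₂⁴ = 5.719×10⁹ − 2.966×10⁷ = 5.689×10⁹ K⁴.
1/ε₁ + 1/ε₂ − 1 = 3.030 + 7.692 − 1 = 9.723.
q = 5.67×10⁻⁸ × 5.689×10⁹ / 9.723.

q ≈ 33.2 W/m²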